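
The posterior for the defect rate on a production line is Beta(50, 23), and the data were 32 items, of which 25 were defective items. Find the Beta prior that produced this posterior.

Beta(25, 16)

Under Beta–binomial conjugacy the posterior parameters are (α+s, β+f).
So α = 50 − 25 = 25 and β = 23 − 7 = 16.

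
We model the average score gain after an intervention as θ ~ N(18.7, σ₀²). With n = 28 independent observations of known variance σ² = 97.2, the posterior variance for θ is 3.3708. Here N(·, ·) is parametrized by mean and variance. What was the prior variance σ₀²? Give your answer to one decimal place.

For the Normal–Normal model with known σ², precisions add: τ_n = τ₀ + n/σ².
So 1/σ₀² = 1/3.3708 − 28/97.2 = 0.296665 − 0.288066 = 0.008599.
Hence σ₀² = 1/0.008599 ≈ 116.3.

σ₀² = 116.3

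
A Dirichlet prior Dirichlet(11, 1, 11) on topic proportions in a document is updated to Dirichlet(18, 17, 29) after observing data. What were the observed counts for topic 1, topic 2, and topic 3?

counts (7, 16, 18)

For a Dirichlet(α) prior with multinomial counts c, the posterior is Dirichlet(α + c) componentwise.
Counts are posterior − prior componentwise: 18−11=7, 17−1=16, 29−11=18.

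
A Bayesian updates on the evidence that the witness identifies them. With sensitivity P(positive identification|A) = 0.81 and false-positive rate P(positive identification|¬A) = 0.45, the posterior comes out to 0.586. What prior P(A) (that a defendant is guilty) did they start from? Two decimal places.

Bayes' rule in odds form gives O(A|E) = O(A)·[P(E|A)/P(E|¬A)], hence O(A) = O(A|E)/LR.
Posterior odds = 0.586/(1−0.586) = 1.4155. LR = 0.81/0.45 = 1.8000.
Prior odds = 1.4155/1.8000 = 0.7864, so P(A) = 0.7864/(1+0.7864) ≈ 0.44.

P(A) = 0.44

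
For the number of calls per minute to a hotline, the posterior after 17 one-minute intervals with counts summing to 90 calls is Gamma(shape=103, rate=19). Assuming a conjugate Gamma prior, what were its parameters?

A Gamma(α, β) prior (rate parametrization) on a Poisson rate with n observations summing to S gives posterior Gamma(α+S, β+n).
So α = 103 − 90 = 13 and β = 19 − 17 = 2.

Gamma(shape=13, rate=2)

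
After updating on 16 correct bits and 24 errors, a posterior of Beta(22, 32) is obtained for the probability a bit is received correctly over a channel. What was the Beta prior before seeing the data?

Beta is conjugate to the binomial likelihood: posterior = Beta(α+s, β+f).
Subtract the data counts: 22−16=6, 32−24=8.

Beta(6, 8)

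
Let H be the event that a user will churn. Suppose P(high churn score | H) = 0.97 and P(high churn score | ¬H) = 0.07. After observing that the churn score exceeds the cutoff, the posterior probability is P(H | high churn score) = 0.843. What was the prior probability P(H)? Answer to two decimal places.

In odds form, posterior odds = prior odds × likelihood ratio, so prior odds = posterior odds ÷ LR.
Posterior odds = 0.843/(1−0.843) = 5.3694. LR = 0.97/0.07 = 13.8571.
Prior odds = 5.3694/13.8571 = 0.3875, so P(H) = 0.3875/(1+0.3875) ≈ 0.28.

P(H) = 0.28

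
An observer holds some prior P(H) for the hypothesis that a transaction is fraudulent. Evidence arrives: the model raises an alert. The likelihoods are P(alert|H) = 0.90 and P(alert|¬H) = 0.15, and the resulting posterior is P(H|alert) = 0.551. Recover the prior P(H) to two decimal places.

Bayes' rule in odds form gives O(H|E) = O(H)·[P(E|H)/P(E|¬H)], hence O(H) = O(H|E)/LR.
Posterior odds = 0.551/(1−0.551) = 1.2272. LR = 0.90/0.15 = 6.0000.
Prior odds = 1.2272/6.0000 = 0.2045, so P(H) = 0.2045/(1+0.2045) ≈ 0.17.

P(H) = 0.17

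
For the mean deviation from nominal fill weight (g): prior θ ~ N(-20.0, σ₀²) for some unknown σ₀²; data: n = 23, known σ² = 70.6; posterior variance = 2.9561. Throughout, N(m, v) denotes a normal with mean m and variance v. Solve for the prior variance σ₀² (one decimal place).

σ₀² = 80.0

Posterior precision equals prior precision plus data precision: 1/σ_n² = 1/σ₀² + n/σ².
So 1/σ₀² = 1/2.9561 − 23/70.6 = 0.338284 − 0.325779 = 0.012505.
Hence σ₀² = 1/0.012505 ≈ 80.0.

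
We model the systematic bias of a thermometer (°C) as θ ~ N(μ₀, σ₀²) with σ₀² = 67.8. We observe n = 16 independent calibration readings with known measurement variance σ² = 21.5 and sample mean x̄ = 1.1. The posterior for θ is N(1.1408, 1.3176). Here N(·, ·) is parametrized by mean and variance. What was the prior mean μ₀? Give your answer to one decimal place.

μ₀ = 3.2

With known observation variance, the Normal–Normal posterior has precision τ_n = τ₀ + n/σ² and mean μ_n = (τ₀μ₀ + (n/σ²)x̄)/τ_n.
Here τ₀ = 1/67.8 = 0.014749 and τ_data = 16/21.5 = 0.744186, so τ_n = 0.758935.
Rearranging for μ₀: μ₀ = (μ_n·τ_n − τ_data·x̄)/τ₀ = (1.1408·0.758935 − 0.744186·1.1) / 0.014749 = 0.047188/0.014749 ≈ 3.2.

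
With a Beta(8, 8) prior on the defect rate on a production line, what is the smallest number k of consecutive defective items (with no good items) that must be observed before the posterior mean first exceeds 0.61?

k = 5

After k defective items and 0 good items the posterior is Beta(8+k, 8), with mean (8+k)/(8+8+k).
Set (8+k)/(16+k) > 0.61 and solve: k > (0.61·16 − 8)/(1 − 0.61) = 4.513.
The smallest integer exceeding 4.513 is 5.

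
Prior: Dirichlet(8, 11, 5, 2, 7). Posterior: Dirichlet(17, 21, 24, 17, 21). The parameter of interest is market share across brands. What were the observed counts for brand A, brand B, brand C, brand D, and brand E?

counts (9, 10, 19, 15, 14)

For a Dirichlet(α) prior with multinomial counts c, the posterior is Dirichlet(α + c) componentwise.
Counts are posterior − prior componentwise: 17−8=9, 21−11=10, 24−5=19, 17−2=15, 21−7=14.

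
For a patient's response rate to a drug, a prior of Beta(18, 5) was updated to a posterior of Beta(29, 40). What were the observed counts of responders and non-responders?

11 responders and 35 non-responders

Beta is conjugate to the binomial likelihood: posterior = Beta(α+s, β+f).
Match parameters: s=29−18=11, f=40−5=35.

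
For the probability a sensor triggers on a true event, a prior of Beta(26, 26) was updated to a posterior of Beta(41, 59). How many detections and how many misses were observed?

Beta is conjugate to the binomial likelihood: posterior = Beta(α+s, β+f).
So s = 41 − 26 = 15 and f = 59 − 26 = 33.

15 detections and 33 misses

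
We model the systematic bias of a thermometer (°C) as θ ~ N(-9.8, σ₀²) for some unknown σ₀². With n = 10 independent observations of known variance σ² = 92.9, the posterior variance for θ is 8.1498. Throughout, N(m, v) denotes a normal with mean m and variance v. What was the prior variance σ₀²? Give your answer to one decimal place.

For the Normal–Normal model with known σ², precisions add: τ_n = τ₀ + n/σ².
So 1/σ₀² = 1/8.1498 − 10/92.9 = 0.122702 − 0.107643 = 0.015059.
Hence σ₀² = 1/0.015059 ≈ 66.4.

σ₀² = 66.4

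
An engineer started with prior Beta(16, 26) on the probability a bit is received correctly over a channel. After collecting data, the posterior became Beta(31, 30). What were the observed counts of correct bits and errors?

15 correct bits and 4 errors

Beta is conjugate to the binomial likelihood: posterior = Beta(a+s, b+f).
So s = 31 − 16 = 15 and f = 30 − 26 = 4.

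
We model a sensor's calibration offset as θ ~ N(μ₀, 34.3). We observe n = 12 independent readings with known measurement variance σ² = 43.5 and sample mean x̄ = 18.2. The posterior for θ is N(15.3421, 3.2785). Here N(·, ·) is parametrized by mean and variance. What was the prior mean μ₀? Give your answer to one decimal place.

μ₀ = -11.7

The posterior mean is a precision-weighted average: μ_n = (τ₀μ₀ + τ_data·x̄)/(τ₀+τ_data), with τ₀=1/σ₀² and τ_data=n/σ².
Here τ₀ = 1/34.3 = 0.029155 and τ_data = 12/43.5 = 0.275862, so τ_n = 0.305017.
Rearranging for μ₀: μ₀ = (μ_n·τ_n − τ_data·x̄)/τ₀ = (15.3421·0.305017 − 0.275862·18.2) / 0.029155 = -0.341087/0.029155 ≈ -11.7.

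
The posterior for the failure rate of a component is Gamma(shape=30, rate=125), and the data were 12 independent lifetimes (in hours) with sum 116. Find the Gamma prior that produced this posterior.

For an exponential likelihood with a Gamma(α, β) prior on the rate, n observations with total T give posterior Gamma(α+n, β+T).
So α = 30 − 12 = 18 and β = 125 − 116 = 9.

Gamma(shape=18, rate=9)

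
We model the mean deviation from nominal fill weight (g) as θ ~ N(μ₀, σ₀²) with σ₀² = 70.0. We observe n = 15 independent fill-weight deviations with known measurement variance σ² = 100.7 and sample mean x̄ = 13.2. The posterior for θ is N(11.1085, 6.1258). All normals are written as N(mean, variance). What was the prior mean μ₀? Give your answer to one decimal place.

The posterior mean is a precision-weighted average: μ_n = (τ₀μ₀ + τ_data·x̄)/(τ₀+τ_data), with τ₀=1/σ₀² and τ_data=n/σ².
Here τ₀ = 1/70.0 = 0.014286 and τ_data = 15/100.7 = 0.148957, so τ_n = 0.163243.
Rearranging for μ₀: μ₀ = (μ_n·τ_n − τ_data·x̄)/τ₀ = (11.1085·0.163243 − 0.148957·13.2) / 0.014286 = -0.152848/0.014286 ≈ -10.7.

μ₀ = -10.7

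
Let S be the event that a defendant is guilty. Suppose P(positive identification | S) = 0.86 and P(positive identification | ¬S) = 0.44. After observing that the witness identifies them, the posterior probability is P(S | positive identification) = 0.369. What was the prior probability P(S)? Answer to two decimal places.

P(S) = 0.23

Bayes' rule in odds form gives O(S|E) = O(S)·[P(E|S)/P(E|¬S)], hence O(S) = O(S|E)/LR.
Posterior odds = 0.369/(1−0.369) = 0.5848. LR = 0.86/0.44 = 1.9545.
Prior odds = 0.5848/1.9545 = 0.2992, so P(S) = 0.2992/(1+0.2992) ≈ 0.23.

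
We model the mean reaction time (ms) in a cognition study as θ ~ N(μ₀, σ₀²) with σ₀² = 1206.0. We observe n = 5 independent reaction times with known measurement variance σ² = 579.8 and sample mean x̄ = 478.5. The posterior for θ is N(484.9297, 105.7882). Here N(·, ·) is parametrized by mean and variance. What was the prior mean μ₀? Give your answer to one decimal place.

The posterior mean is a precision-weighted average: μ_n = (τ₀μ₀ + τ_data·x̄)/(τ₀+τ_data), with τ₀=1/σ₀² and τ_data=n/σ².
Here τ₀ = 1/1206.0 = 0.000829 and τ_data = 5/579.8 = 0.008624, so τ_n = 0.009453.
Rearranging for μ₀: μ₀ = (μ_n·τ_n − τ_data·x̄)/τ₀ = (484.9297·0.009453 − 0.008624·478.5) / 0.000829 = 0.457456/0.000829 ≈ 551.8.

μ₀ = 551.8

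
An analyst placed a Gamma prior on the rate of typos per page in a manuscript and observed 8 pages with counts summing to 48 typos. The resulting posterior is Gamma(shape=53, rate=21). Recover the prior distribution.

A Gamma(α, β) prior (rate parametrization) on a Poisson rate with n observations summing to S gives posterior Gamma(α+S, β+n).
So α = 53 − 48 = 5 and β = 21 − 8 = 13.

Gamma(shape=5, rate=13)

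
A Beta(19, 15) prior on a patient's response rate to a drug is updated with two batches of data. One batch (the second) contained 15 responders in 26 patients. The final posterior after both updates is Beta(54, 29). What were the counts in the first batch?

Sequential conjugate updates are equivalent to a single update on the pooled data, so total successes = posterior α − prior α and total failures = posterior β − prior β.
Total across both batches: 54−19=35 responders, 29−15=14 non-responders.
Subtract the second batch: 35−15=20 responders and 14−11=3 non-responders.

20 responders and 3 non-responders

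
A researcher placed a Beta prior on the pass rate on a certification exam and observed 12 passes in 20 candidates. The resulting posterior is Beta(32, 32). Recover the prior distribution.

Beta(20, 24)

A Beta(α, β) prior with s successes and f failures in binomial data gives a Beta(α+s, β+f) posterior.
So α = 32 − 12 = 20 and β = 32 − 8 = 24.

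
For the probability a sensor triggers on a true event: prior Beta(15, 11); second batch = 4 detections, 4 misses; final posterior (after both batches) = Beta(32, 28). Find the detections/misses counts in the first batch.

13 detections and 13 misses

Sequential conjugate updates are equivalent to a single update on the pooled data, so total successes = posterior α − prior α and total failures = posterior β − prior β.
Total across both batches: 32−15=17 detections, 28−11=17 misses.
Subtract the second batch: 17−4=13 detections and 17−4=13 misses.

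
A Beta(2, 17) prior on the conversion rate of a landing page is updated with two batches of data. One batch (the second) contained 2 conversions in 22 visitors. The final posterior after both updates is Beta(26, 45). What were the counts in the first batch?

Because Beta–binomial updating is additive in the counts, the combined data contributed (α_post−α_prior, β_post−β_prior) successes and failures.
Total across both batches: 26−2=24 conversions, 45−17=28 bounces.
Subtract the second batch: 24−2=22 conversions and 28−20=8 bounces.

22 conversions and 8 bounces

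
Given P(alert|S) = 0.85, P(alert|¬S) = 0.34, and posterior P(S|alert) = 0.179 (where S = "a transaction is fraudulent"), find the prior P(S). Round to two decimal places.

In odds form, posterior odds = prior odds × likelihood ratio, so prior odds = posterior odds ÷ LR.
Posterior odds = 0.179/(1−0.179) = 0.2180. LR = 0.85/0.34 = 2.5000.
Prior odds = 0.2180/2.5000 = 0.0872, so P(S) = 0.0872/(1+0.0872) ≈ 0.08.

P(S) = 0.08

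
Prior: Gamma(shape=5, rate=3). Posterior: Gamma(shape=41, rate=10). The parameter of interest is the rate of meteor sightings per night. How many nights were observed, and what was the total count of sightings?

A Gamma(α, β) prior (rate parametrization) on a Poisson rate with n observations summing to S gives posterior Gamma(α+S, β+n).
Matching: Σxᵢ = 41 − 5 = 36 and n = 10 − 3 = 7.

n = 7 nights with total 36 sightings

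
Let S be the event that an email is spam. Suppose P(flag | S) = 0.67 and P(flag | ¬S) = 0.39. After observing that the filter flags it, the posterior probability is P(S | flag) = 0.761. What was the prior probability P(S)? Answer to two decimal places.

P(S) = 0.65

In odds form, posterior odds = prior odds × likelihood ratio, so prior odds = posterior odds ÷ LR.
Posterior odds = 0.761/(1−0.761) = 3.1841. LR = 0.67/0.39 = 1.7179.
Prior odds = 3.1841/1.7179 = 1.8535, so P(S) = 1.8535/(1+1.8535) ≈ 0.65.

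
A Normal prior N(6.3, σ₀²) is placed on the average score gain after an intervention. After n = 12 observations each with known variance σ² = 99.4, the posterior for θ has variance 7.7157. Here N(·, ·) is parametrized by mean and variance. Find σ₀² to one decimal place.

σ₀² = 112.6

For the Normal–Normal model with known σ², precisions add: τ_n = τ₀ + n/σ².
So 1/σ₀² = 1/7.7157 − 12/99.4 = 0.129606 − 0.120724 = 0.008882.
Hence σ₀² = 1/0.008882 ≈ 112.6.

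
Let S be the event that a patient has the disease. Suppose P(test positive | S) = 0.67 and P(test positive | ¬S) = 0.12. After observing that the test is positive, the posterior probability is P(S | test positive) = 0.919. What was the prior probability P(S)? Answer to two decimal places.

Bayes' rule in odds form gives O(S|E) = O(S)·[P(E|S)/P(E|¬S)], hence O(S) = O(S|E)/LR.
Posterior odds = 0.919/(1−0.919) = 11.3457. LR = 0.67/0.12 = 5.5833.
Prior odds = 11.3457/5.5833 = 2.0321, so P(S) = 2.0321/(1+2.0321) ≈ 0.67.

P(S) = 0.67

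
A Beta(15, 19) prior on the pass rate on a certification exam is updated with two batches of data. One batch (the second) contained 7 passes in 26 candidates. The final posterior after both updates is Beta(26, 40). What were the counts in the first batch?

4 passes and 2 failures

Sequential conjugate updates are equivalent to a single update on the pooled data, so total successes = posterior α − prior α and total failures = posterior β − prior β.
Total across both batches: 26−15=11 passes, 40−19=21 failures.
Subtract the second batch: 11−7=4 passes and 21−19=2 failures.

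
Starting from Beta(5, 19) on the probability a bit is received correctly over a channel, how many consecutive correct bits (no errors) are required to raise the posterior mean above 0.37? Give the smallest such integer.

After k correct bits and 0 errors the posterior is Beta(5+k, 19), with mean (5+k)/(5+19+k).
Set (5+k)/(24+k) > 0.37 and solve: k > (0.37·24 − 5)/(1 − 0.37) = 6.159.
The smallest integer exceeding 6.159 is 7.

k = 7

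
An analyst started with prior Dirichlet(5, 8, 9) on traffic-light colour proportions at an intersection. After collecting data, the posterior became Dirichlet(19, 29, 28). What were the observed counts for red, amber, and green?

For a Dirichlet(α) prior with multinomial counts c, the posterior is Dirichlet(α + c) componentwise.
Counts are posterior − prior componentwise: 19−5=14, 29−8=21, 28−9=19.

counts (14, 21, 19)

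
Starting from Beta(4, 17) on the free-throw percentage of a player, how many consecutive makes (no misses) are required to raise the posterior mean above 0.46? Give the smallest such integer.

After k makes and 0 misses the posterior is Beta(4+k, 17), with mean (4+k)/(4+17+k).
Set (4+k)/(21+k) > 0.46 and solve: k > (0.46·21 − 4)/(1 − 0.46) = 10.481.
The smallest integer exceeding 10.481 is 11.

k = 11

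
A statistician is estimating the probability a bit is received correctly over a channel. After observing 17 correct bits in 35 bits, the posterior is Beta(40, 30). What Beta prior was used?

Beta is conjugate to the binomial likelihood: posterior = Beta(a+s, b+f).
Subtract the data counts: 40−17=23, 30−18=12.

Beta(23, 12)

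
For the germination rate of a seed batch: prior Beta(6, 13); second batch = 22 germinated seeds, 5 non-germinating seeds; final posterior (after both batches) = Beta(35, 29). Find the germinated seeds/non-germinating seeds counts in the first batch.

7 germinated seeds and 11 non-germinating seeds

Sequential conjugate updates are equivalent to a single update on the pooled data, so total successes = posterior α − prior α and total failures = posterior β − prior β.
Total across both batches: 35−6=29 germinated seeds, 29−13=16 non-germinating seeds.
Subtract the second batch: 29−22=7 germinated seeds and 16−5=11 non-germinating seeds.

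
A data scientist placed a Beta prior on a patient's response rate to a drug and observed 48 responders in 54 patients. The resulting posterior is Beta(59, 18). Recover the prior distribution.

Beta(11, 12)

Under Beta–binomial conjugacy the posterior parameters are (a+s, b+f).
Subtract the data counts: 59−48=11, 18−6=12.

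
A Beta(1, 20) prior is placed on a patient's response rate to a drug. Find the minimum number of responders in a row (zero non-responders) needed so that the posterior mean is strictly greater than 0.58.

After k responders and 0 non-responders the posterior is Beta(1+k, 20), with mean (1+k)/(1+20+k).
Set (1+k)/(21+k) > 0.58 and solve: k > (0.58·21 − 1)/(1 − 0.58) = 26.619.
The smallest integer exceeding 26.619 is 27, and checking k=27: (28)/(48) = 0.5833 > 0.58.

k = 27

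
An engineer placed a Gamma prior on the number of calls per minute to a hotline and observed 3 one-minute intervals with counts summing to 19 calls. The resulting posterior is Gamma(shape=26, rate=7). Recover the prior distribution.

Gamma–Poisson conjugacy: posterior shape = α + Σxᵢ, posterior rate = β + n.
So α = 26 − 19 = 7 and β = 7 − 3 = 4.

Gamma(shape=7, rate=4)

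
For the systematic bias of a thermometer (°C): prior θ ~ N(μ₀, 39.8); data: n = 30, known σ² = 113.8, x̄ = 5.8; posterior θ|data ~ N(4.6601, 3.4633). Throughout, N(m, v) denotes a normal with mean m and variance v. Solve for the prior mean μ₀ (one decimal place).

The posterior mean is a precision-weighted average: μ_n = (τ₀μ₀ + τ_data·x̄)/(τ₀+τ_data), with τ₀=1/σ₀² and τ_data=n/σ².
Here τ₀ = 1/39.8 = 0.025126 and τ_data = 30/113.8 = 0.263620, so τ_n = 0.288746.
Rearranging for μ₀: μ₀ = (μ_n·τ_n − τ_data·x̄)/τ₀ = (4.6601·0.288746 − 0.263620·5.8) / 0.025126 = -0.183411/0.025126 ≈ -7.3.

μ₀ = -7.3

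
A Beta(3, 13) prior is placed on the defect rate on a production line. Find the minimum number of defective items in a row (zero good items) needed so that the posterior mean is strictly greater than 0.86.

After k defective items and 0 good items the posterior is Beta(3+k, 13), with mean (3+k)/(3+13+k).
Set (3+k)/(16+k) > 0.86 and solve: k > (0.86·16 − 3)/(1 − 0.86) = 76.857.
The smallest integer exceeding 76.857 is 77.

k = 77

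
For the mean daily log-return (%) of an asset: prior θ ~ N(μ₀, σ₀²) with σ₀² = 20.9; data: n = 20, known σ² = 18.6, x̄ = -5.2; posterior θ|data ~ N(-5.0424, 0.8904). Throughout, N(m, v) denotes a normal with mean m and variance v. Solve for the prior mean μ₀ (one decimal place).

μ₀ = -1.5

The posterior mean is a precision-weighted average: μ_n = (τ₀μ₀ + τ_data·x̄)/(τ₀+τ_data), with τ₀=1/σ₀² and τ_data=n/σ².
Here τ₀ = 1/20.9 = 0.047847 and τ_data = 20/18.6 = 1.075269, so τ_n = 1.123116.
Rearranging for μ₀: μ₀ = (μ_n·τ_n − τ_data·x̄)/τ₀ = (-5.0424·1.123116 − 1.075269·-5.2) / 0.047847 = -0.071801/0.047847 ≈ -1.5.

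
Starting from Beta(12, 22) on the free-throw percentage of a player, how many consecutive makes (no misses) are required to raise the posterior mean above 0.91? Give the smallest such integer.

k = 211

After k makes and 0 misses the posterior is Beta(12+k, 22), with mean (12+k)/(12+22+k).
Set (12+k)/(34+k) > 0.91 and solve: k > (0.91·34 − 12)/(1 − 0.91) = 210.444.
The smallest integer exceeding 210.444 is 211, and checking k=211: (223)/(245) = 0.9102 > 0.91.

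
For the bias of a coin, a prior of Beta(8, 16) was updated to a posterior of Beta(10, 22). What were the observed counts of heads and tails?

Under Beta–binomial conjugacy the posterior parameters are (α+s, β+f).
Match parameters: s=10−8=2, f=22−16=6.

2 heads and 6 tails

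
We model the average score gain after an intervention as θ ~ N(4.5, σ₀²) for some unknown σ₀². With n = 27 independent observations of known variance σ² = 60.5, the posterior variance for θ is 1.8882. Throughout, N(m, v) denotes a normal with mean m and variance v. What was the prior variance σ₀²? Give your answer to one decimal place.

Posterior precision equals prior precision plus data precision: 1/σ_n² = 1/σ₀² + n/σ².
So 1/σ₀² = 1/1.8882 − 27/60.5 = 0.529605 − 0.446281 = 0.083324.
Hence σ₀² = 1/0.083324 ≈ 12.0.

σ₀² = 12.0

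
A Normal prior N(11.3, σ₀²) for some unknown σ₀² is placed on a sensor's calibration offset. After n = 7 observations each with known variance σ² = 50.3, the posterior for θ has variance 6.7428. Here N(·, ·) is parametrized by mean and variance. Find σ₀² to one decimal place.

Posterior precision equals prior precision plus data precision: 1/σ_n² = 1/σ₀² + n/σ².
So 1/σ₀² = 1/6.7428 − 7/50.3 = 0.148306 − 0.139165 = 0.009141.
Hence σ₀² = 1/0.009141 ≈ 109.4.

σ₀² = 109.4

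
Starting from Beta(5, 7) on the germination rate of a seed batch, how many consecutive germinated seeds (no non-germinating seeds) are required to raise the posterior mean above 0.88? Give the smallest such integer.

k = 47

After k germinated seeds and 0 non-germinating seeds the posterior is Beta(5+k, 7), with mean (5+k)/(5+7+k).
Set (5+k)/(12+k) > 0.88 and solve: k > (0.88·12 − 5)/(1 − 0.88) = 46.333.
The smallest integer exceeding 46.333 is 47, and checking k=47: (52)/(59) = 0.8814 > 0.88.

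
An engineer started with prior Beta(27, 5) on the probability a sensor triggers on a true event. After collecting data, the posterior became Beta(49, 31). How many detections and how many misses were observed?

A Beta(a, b) prior with s successes and f failures in binomial data gives a Beta(a+s, b+f) posterior.
Match parameters: s=49−27=22, f=31−5=26.

22 detections and 26 misses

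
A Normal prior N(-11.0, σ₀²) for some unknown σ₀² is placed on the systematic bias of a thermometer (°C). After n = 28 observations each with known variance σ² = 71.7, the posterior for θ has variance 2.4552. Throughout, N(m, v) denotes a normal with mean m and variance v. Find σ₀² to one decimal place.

σ₀² = 59.6

Posterior precision equals prior precision plus data precision: 1/σ_n² = 1/σ₀² + n/σ².
So 1/σ₀² = 1/2.4552 − 28/71.7 = 0.407299 − 0.390516 = 0.016783.
Hence σ₀² = 1/0.016783 ≈ 59.6.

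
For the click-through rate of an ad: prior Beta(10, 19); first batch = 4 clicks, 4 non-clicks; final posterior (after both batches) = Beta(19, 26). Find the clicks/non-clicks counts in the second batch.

5 clicks and 3 non-clicks

Sequential conjugate updates are equivalent to a single update on the pooled data, so total successes = posterior α − prior α and total failures = posterior β − prior β.
Total across both batches: 19−10=9 clicks, 26−19=7 non-clicks.
Subtract the first batch: 9−4=5 clicks and 7−4=3 non-clicks.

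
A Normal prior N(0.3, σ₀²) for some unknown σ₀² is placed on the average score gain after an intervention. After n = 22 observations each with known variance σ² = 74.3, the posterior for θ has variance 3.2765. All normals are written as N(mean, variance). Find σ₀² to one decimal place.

Posterior precision equals prior precision plus data precision: 1/σ_n² = 1/σ₀² + n/σ².
So 1/σ₀² = 1/3.2765 − 22/74.3 = 0.305204 − 0.296097 = 0.009107.
Hence σ₀² = 1/0.009107 ≈ 109.8.

σ₀² = 109.8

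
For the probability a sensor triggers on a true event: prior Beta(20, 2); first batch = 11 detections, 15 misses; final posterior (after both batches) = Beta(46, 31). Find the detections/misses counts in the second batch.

15 detections and 14 misses

Because Beta–binomial updating is additive in the counts, the combined data contributed (α_post−α_prior, β_post−β_prior) successes and failures.
Total across both batches: 46−20=26 detections, 31−2=29 misses.
Subtract the first batch: 26−11=15 detections and 29−15=14 misses.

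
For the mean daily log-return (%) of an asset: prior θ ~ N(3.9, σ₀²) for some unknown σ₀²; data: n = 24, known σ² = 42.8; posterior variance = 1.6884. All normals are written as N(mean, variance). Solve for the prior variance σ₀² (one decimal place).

Posterior precision equals prior precision plus data precision: 1/σ_n² = 1/σ₀² + n/σ².
So 1/σ₀² = 1/1.6884 − 24/42.8 = 0.592277 − 0.560748 = 0.031529.
Hence σ₀² = 1/0.031529 ≈ 31.7.

σ₀² = 31.7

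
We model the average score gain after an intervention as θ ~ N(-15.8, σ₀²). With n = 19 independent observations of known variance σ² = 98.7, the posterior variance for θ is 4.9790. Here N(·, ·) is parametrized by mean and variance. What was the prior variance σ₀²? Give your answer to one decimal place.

σ₀² = 119.9

For the Normal–Normal model with known σ², precisions add: τ_n = τ₀ + n/σ².
So 1/σ₀² = 1/4.9790 − 19/98.7 = 0.200844 − 0.192503 = 0.008341.
Hence σ₀² = 1/0.008341 ≈ 119.9.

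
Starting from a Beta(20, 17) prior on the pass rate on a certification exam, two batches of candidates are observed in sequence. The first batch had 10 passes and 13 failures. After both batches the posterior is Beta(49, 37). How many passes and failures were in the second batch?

Because Beta–binomial updating is additive in the counts, the combined data contributed (α_post−α_prior, β_post−β_prior) successes and failures.
Total across both batches: 49−20=29 passes, 37−17=20 failures.
Subtract the first batch: 29−10=19 passes and 20−13=7 failures.

19 passes and 7 failures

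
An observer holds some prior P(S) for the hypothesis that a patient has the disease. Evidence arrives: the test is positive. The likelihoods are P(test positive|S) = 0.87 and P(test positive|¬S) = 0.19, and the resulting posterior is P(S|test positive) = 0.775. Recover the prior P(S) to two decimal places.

P(S) = 0.43

In odds form, posterior odds = prior odds × likelihood ratio, so prior odds = posterior odds ÷ LR.
Posterior odds = 0.775/(1−0.775) = 3.4444. LR = 0.87/0.19 = 4.5789.
Prior odds = 3.4444/4.5789 = 0.7522, so P(S) = 0.7522/(1+0.7522) ≈ 0.43.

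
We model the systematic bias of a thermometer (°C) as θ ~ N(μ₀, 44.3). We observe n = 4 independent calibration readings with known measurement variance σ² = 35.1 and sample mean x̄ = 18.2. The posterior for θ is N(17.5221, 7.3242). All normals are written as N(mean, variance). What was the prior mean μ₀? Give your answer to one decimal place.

μ₀ = 14.1

The posterior mean is a precision-weighted average: μ_n = (τ₀μ₀ + τ_data·x̄)/(τ₀+τ_data), with τ₀=1/σ₀² and τ_data=n/σ².
Here τ₀ = 1/44.3 = 0.022573 and τ_data = 4/35.1 = 0.113960, so τ_n = 0.136533.
Rearranging for μ₀: μ₀ = (μ_n·τ_n − τ_data·x̄)/τ₀ = (17.5221·0.136533 − 0.113960·18.2) / 0.022573 = 0.318273/0.022573 ≈ 14.1.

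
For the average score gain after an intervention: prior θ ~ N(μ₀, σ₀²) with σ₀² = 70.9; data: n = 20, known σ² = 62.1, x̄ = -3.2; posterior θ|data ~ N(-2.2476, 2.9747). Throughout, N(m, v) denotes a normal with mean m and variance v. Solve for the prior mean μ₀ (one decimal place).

With known observation variance, the Normal–Normal posterior has precision τ_n = τ₀ + n/σ² and mean μ_n = (τ₀μ₀ + (n/σ²)x̄)/τ_n.
Here τ₀ = 1/70.9 = 0.014104 and τ_data = 20/62.1 = 0.322061, so τ_n = 0.336165.
Rearranging for μ₀: μ₀ = (μ_n·τ_n − τ_data·x̄)/τ₀ = (-2.2476·0.336165 − 0.322061·-3.2) / 0.014104 = 0.275031/0.014104 ≈ 19.5.

μ₀ = 19.5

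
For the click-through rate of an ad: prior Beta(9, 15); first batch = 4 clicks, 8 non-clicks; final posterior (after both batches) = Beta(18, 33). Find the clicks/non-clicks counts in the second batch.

5 clicks and 10 non-clicks

Sequential conjugate updates are equivalent to a single update on the pooled data, so total successes = posterior α − prior α and total failures = posterior β − prior β.
Total across both batches: 18−9=9 clicks, 33−15=18 non-clicks.
Subtract the first batch: 9−4=5 clicks and 18−8=10 non-clicks.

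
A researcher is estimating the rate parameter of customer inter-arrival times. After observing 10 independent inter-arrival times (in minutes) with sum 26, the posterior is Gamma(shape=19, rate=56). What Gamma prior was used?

Gamma(shape=9, rate=30)

Gamma–exponential conjugacy: posterior shape = α + n, posterior rate = β + Σtᵢ.
So α = 19 − 10 = 9 and β = 56 − 26 = 30.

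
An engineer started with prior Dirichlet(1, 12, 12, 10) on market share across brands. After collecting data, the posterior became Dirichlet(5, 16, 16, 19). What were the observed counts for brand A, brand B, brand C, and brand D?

counts (4, 4, 4, 9)

For a Dirichlet(α) prior with multinomial counts c, the posterior is Dirichlet(α + c) componentwise.
Counts are posterior − prior componentwise: 5−1=4, 16−12=4, 16−12=4, 19−10=9.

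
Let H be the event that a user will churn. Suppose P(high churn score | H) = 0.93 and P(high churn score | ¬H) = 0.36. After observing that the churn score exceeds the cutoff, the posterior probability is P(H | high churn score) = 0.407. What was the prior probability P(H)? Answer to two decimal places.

Bayes' rule in odds form gives O(H|E) = O(H)·[P(E|H)/P(E|¬H)], hence O(H) = O(H|E)/LR.
Posterior odds = 0.407/(1−0.407) = 0.6863. LR = 0.93/0.36 = 2.5833.
Prior odds = 0.6863/2.5833 = 0.2657, so P(H) = 0.2657/(1+0.2657) ≈ 0.21.

P(H) = 0.21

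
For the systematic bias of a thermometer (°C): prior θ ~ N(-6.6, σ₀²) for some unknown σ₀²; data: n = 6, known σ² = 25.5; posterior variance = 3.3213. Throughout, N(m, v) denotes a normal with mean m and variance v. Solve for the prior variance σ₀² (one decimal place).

σ₀² = 15.2

Posterior precision equals prior precision plus data precision: 1/σ_n² = 1/σ₀² + n/σ².
So 1/σ₀² = 1/3.3213 − 6/25.5 = 0.301087 − 0.235294 = 0.065793.
Hence σ₀² = 1/0.065793 ≈ 15.2.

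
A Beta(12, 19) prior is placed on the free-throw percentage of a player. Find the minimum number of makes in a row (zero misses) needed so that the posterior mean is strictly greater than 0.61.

k = 18

After k makes and 0 misses the posterior is Beta(12+k, 19), with mean (12+k)/(12+19+k).
Set (12+k)/(31+k) > 0.61 and solve: k > (0.61·31 − 12)/(1 − 0.61) = 17.718.
The smallest integer exceeding 17.718 is 18, and checking k=18: (30)/(49) = 0.6122 > 0.61.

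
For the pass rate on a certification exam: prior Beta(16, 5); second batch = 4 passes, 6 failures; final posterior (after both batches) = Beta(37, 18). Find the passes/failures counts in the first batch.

Sequential conjugate updates are equivalent to a single update on the pooled data, so total successes = posterior α − prior α and total failures = posterior β − prior β.
Total across both batches: 37−16=21 passes, 18−5=13 failures.
Subtract the second batch: 21−4=17 passes and 13−6=7 failures.

17 passes and 7 failures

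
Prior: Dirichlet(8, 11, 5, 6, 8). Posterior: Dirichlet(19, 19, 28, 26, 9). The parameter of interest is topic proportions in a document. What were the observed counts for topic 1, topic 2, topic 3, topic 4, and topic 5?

For a Dirichlet(α) prior with multinomial counts c, the posterior is Dirichlet(α + c) componentwise.
Counts are posterior − prior componentwise: 19−8=11, 19−11=8, 28−5=23, 26−6=20, 9−8=1.

counts (11, 8, 23, 20, 1)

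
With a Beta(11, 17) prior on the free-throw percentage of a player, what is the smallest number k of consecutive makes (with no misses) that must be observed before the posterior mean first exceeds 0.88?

After k makes and 0 misses the posterior is Beta(11+k, 17), with mean (11+k)/(11+17+k).
Set (11+k)/(28+k) > 0.88 and solve: k > (0.88·28 − 11)/(1 − 0.88) = 113.667.
The smallest integer exceeding 113.667 is 114.

k = 114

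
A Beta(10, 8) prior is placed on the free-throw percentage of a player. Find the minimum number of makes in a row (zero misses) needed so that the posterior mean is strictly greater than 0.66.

After k makes and 0 misses the posterior is Beta(10+k, 8), with mean (10+k)/(10+8+k).
Set (10+k)/(18+k) > 0.66 and solve: k > (0.66·18 − 10)/(1 − 0.66) = 5.529.
The smallest integer exceeding 5.529 is 6, and checking k=6: (16)/(24) = 0.6667 > 0.66.

k = 6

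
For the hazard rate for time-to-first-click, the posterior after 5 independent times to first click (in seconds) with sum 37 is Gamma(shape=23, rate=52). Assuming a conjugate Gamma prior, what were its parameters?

For an exponential likelihood with a Gamma(α, β) prior on the rate, n observations with total T give posterior Gamma(α+n, β+T).
So α = 23 − 5 = 18 and β = 52 − 37 = 15.

Gamma(shape=18, rate=15)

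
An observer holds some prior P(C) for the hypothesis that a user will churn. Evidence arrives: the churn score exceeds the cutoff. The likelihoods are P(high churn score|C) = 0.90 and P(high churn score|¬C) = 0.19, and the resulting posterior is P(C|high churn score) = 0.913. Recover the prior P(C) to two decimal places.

P(C) = 0.69

In odds form, posterior odds = prior odds × likelihood ratio, so prior odds = posterior odds ÷ LR.
Posterior odds = 0.913/(1−0.913) = 10.4943. LR = 0.90/0.19 = 4.7368.
Prior odds = 10.4943/4.7368 = 2.2155, so P(C) = 2.2155/(1+2.2155) ≈ 0.69.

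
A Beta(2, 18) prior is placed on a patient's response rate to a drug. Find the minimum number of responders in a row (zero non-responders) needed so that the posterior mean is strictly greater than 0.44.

After k responders and 0 non-responders the posterior is Beta(2+k, 18), with mean (2+k)/(2+18+k).
Set (2+k)/(20+k) > 0.44 and solve: k > (0.44·20 − 2)/(1 − 0.44) = 12.143.
The smallest integer exceeding 12.143 is 13.

k = 13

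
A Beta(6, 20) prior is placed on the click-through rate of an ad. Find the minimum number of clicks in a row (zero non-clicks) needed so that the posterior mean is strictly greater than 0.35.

k = 5

After k clicks and 0 non-clicks the posterior is Beta(6+k, 20), with mean (6+k)/(6+20+k).
Set (6+k)/(26+k) > 0.35 and solve: k > (0.35·26 − 6)/(1 − 0.35) = 4.769.
The smallest integer exceeding 4.769 is 5.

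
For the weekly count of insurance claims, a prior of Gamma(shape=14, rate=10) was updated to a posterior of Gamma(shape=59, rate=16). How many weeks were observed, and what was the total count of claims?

n = 6 weeks with total 45 claims

A Gamma(α, β) prior (rate parametrization) on a Poisson rate with n observations summing to S gives posterior Gamma(α+S, β+n).
Matching: Σxᵢ = 59 − 14 = 45 and n = 16 − 10 = 6.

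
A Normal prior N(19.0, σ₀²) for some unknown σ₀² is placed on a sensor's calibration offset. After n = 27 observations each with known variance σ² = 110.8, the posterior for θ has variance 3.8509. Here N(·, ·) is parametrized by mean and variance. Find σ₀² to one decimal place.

σ₀² = 62.5

For the Normal–Normal model with known σ², precisions add: τ_n = τ₀ + n/σ².
So 1/σ₀² = 1/3.8509 − 27/110.8 = 0.259680 − 0.243682 = 0.015998.
Hence σ₀² = 1/0.015998 ≈ 62.5.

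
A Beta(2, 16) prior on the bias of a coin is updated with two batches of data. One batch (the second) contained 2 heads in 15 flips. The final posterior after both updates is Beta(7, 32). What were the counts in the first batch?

Because Beta–binomial updating is additive in the counts, the combined data contributed (α_post−α_prior, β_post−β_prior) successes and failures.
Total across both batches: 7−2=5 heads, 32−16=16 tails.
Subtract the second batch: 5−2=3 heads and 16−13=3 tails.

3 heads and 3 tails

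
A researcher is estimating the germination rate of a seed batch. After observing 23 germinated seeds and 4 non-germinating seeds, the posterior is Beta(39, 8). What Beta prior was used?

Beta(16, 4)

A Beta(α, β) prior with s successes and f failures in binomial data gives a Beta(α+s, β+f) posterior.
So α = 39 − 23 = 16 and β = 8 − 4 = 4.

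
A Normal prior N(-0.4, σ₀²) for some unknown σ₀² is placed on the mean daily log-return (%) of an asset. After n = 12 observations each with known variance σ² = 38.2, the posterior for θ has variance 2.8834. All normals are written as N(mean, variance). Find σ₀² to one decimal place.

Posterior precision equals prior precision plus data precision: 1/σ_n² = 1/σ₀² + n/σ².
So 1/σ₀² = 1/2.8834 − 12/38.2 = 0.346813 − 0.314136 = 0.032677.
Hence σ₀² = 1/0.032677 ≈ 30.6.

σ₀² = 30.6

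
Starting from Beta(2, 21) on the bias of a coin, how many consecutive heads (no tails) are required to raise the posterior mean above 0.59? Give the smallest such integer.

After k heads and 0 tails the posterior is Beta(2+k, 21), with mean (2+k)/(2+21+k).
Set (2+k)/(23+k) > 0.59 and solve: k > (0.59·23 − 2)/(1 − 0.59) = 28.220.
The smallest integer exceeding 28.220 is 29.

k = 29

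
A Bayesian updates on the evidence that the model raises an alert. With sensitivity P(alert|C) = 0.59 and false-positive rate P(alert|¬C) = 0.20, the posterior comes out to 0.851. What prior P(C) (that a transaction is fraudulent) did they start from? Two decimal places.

P(C) = 0.66

Bayes' rule in odds form gives O(C|E) = O(C)·[P(E|C)/P(E|¬C)], hence O(C) = O(C|E)/LR.
Posterior odds = 0.851/(1−0.851) = 5.7114. LR = 0.59/0.20 = 2.9500.
Prior odds = 5.7114/2.9500 = 1.9361, so P(C) = 1.9361/(1+1.9361) ≈ 0.66.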